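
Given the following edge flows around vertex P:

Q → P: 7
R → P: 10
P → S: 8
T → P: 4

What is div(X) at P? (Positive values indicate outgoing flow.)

Divergence = sum of outgoing flows = (-7) + (-10) + 8 + (-4) = -13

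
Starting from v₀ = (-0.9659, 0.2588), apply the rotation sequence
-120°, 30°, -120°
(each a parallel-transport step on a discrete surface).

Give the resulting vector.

Total rotation: (-120°) + 30° + (-120°) = -210° ≡ 150° (mod 360°). Final vector: (0.7071, -0.7071)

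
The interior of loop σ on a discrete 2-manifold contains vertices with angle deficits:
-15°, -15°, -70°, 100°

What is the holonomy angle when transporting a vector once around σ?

Holonomy = total enclosed curvature = (-15°) + (-15°) + (-70°) + 100° = 0°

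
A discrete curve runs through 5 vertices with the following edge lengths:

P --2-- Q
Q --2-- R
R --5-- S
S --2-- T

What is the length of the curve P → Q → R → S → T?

Arc length = 2 + 2 + 5 + 2 = 11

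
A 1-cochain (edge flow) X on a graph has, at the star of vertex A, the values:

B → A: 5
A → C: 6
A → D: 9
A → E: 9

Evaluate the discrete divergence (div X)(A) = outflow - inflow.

Divergence = sum of outgoing flows = (-5) + 6 + 9 + 9 = 19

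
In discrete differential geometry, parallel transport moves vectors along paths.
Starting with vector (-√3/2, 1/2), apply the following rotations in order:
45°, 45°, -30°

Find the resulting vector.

Total rotation: 45° + 45° + (-30°) = 60°. Final vector: (-0.8660, -0.5000)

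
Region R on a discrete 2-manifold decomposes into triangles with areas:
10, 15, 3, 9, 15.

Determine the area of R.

10 + 15 + 3 + 9 + 15 = 52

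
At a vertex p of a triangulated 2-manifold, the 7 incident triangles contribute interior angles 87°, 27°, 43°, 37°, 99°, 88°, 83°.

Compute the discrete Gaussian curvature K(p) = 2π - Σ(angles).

Sum of angles = 464°. K = 360° - 464° = -104° = -26π/45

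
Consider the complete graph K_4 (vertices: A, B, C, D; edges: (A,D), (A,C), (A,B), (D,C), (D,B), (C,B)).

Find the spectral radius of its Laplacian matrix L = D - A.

For the complete graph K_n, L = nI − J (J = all-ones matrix). J has eigenvalues n (once, eigenvector 𝟙) and 0 (multiplicity n−1), so L has eigenvalues 0 (once) and n (multiplicity n−1). Here n = 4: eigenvalue 0 once and 4 with multiplicity 3.
Laplacian eigenvalues: [0.0, 4.0, 4.0, 4.0]. Largest eigenvalue (spectral radius) = 4.0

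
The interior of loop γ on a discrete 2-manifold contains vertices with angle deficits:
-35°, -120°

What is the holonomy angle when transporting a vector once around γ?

Holonomy = total enclosed curvature = (-35°) + (-120°) = -155°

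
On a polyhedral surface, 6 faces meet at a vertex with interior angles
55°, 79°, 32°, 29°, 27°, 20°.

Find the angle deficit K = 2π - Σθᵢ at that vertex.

Sum of angles = 242°. K = 360° - 242° = 118° = 59π/90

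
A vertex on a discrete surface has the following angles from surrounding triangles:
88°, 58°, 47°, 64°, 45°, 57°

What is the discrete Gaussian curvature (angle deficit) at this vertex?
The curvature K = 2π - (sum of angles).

Sum of angles = 359°. K = 360° - 359° = 1° = π/180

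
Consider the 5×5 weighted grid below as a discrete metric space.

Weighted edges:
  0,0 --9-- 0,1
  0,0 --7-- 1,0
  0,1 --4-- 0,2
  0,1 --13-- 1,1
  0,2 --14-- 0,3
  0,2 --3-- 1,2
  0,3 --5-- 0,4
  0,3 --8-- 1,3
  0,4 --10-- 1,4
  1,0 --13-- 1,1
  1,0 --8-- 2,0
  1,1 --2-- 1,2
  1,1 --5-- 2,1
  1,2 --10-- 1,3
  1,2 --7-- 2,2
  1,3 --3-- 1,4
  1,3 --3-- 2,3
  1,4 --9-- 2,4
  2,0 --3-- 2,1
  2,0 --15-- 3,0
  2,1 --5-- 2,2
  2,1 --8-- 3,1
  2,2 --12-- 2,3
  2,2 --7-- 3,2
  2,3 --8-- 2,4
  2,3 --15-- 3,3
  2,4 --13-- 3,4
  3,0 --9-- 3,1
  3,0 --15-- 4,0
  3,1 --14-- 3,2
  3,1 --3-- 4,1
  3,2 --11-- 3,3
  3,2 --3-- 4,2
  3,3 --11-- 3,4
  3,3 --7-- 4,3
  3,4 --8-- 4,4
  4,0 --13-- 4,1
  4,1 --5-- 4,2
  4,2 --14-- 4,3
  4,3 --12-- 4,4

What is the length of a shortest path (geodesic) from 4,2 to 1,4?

Shortest path: 4,2 → 3,2 → 2,2 → 2,3 → 1,3 → 1,4, total weight = 28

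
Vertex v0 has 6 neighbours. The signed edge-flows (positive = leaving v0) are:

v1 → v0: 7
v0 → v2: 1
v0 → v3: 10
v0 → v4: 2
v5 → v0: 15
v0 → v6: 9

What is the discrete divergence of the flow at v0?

Divergence = sum of outgoing flows = (-7) + 1 + 10 + 2 + (-15) + 9 = 0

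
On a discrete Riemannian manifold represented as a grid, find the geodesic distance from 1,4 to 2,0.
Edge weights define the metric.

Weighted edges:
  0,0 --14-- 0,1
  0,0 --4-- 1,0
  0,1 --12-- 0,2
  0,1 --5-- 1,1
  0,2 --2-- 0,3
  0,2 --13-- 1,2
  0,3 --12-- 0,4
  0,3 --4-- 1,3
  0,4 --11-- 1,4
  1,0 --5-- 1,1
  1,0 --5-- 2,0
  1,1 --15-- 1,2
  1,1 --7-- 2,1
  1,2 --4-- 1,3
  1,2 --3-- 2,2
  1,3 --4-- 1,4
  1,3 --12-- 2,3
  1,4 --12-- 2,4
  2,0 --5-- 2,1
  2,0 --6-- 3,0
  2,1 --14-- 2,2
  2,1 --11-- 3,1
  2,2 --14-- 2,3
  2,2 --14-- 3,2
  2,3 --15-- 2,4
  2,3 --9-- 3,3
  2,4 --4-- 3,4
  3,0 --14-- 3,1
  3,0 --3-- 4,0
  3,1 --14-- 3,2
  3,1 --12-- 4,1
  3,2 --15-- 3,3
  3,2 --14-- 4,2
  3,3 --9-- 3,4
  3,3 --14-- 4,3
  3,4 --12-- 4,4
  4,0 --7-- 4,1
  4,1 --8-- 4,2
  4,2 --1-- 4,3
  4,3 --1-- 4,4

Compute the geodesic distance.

Shortest path: 1,4 → 1,3 → 1,2 → 2,2 → 2,1 → 2,0, total weight = 30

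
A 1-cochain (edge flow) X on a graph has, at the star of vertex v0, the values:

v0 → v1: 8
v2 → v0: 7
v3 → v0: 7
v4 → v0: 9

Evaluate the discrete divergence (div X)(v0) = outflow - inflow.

Divergence = sum of outgoing flows = 8 + (-7) + (-7) + (-9) = -15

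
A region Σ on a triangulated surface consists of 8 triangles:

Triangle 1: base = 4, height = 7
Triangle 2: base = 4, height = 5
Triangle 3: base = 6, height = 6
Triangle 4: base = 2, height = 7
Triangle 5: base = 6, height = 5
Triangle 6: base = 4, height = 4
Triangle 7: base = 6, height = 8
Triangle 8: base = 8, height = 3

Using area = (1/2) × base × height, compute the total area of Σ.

(1/2)×4×7 + (1/2)×4×5 + (1/2)×6×6 + (1/2)×2×7 + (1/2)×6×5 + (1/2)×4×4 + (1/2)×6×8 + (1/2)×8×3 = 108.0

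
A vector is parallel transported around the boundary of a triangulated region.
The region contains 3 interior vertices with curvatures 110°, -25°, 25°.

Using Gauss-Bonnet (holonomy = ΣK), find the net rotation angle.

Holonomy = total enclosed curvature = 110° + (-25°) + 25° = 110°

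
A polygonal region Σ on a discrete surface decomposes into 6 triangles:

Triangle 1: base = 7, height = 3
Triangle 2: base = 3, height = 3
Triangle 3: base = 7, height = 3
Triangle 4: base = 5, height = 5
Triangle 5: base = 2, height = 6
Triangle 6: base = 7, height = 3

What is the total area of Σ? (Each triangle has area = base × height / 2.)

(1/2)×7×3 + (1/2)×3×3 + (1/2)×7×3 + (1/2)×5×5 + (1/2)×2×6 + (1/2)×7×3 = 54.5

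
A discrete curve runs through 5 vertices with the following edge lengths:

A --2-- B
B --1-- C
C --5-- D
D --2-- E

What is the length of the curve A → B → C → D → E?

Arc length = 2 + 1 + 5 + 2 = 10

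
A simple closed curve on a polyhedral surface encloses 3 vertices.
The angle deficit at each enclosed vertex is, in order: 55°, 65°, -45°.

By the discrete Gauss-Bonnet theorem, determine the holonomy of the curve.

Holonomy = total enclosed curvature = 55° + 65° + (-45°) = 75°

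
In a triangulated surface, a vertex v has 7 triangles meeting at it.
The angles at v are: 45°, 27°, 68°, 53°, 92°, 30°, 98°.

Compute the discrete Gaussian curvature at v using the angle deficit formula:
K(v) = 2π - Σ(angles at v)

Sum of angles = 413°. K = 360° - 413° = -53° = -53π/180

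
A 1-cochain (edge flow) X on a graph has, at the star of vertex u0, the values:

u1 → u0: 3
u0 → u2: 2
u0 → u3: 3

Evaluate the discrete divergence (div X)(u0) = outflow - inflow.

Divergence = sum of outgoing flows = (-3) + 2 + 3 = 2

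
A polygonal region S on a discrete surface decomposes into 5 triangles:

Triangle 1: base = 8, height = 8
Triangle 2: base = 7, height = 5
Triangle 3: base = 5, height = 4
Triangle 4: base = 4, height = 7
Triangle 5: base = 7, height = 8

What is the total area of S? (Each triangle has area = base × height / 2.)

(1/2)×8×8 + (1/2)×7×5 + (1/2)×5×4 + (1/2)×4×7 + (1/2)×7×8 = 101.5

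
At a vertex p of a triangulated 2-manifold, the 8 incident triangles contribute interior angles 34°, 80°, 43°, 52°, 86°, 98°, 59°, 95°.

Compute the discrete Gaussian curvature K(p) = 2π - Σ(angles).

Sum of angles = 547°. K = 360° - 547° = -187° = -187π/180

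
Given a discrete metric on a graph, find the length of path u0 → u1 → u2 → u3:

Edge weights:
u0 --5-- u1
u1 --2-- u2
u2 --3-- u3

Arc length = 5 + 2 + 3 = 10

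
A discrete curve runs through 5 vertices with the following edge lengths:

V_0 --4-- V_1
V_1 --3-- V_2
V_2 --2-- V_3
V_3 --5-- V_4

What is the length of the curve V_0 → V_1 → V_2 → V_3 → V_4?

Arc length = 4 + 3 + 2 + 5 = 14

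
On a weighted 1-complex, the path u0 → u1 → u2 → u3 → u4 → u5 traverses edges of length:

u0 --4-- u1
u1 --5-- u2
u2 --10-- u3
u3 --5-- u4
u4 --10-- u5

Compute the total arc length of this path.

Arc length = 4 + 5 + 10 + 5 + 10 = 34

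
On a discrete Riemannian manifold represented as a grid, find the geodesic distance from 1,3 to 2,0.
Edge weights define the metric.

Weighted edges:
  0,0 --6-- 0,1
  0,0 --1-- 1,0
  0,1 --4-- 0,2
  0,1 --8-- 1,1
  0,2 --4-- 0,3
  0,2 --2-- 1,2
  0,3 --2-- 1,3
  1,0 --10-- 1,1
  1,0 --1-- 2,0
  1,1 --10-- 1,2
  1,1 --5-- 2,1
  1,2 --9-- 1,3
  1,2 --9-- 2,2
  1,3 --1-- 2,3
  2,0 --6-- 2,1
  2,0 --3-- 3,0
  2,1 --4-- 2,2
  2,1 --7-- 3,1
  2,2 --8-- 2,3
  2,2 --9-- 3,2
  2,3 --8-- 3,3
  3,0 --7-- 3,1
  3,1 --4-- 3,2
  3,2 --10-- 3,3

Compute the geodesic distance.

Shortest path: 1,3 → 0,3 → 0,2 → 0,1 → 0,0 → 1,0 → 2,0, total weight = 18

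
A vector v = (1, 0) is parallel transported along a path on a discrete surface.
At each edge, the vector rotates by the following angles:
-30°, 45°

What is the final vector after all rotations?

Total rotation: (-30°) + 45° = 15°. Final vector: (0.9659, 0.2588)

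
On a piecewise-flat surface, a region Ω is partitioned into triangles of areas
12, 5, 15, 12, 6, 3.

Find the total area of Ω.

12 + 5 + 15 + 12 + 6 + 3 = 53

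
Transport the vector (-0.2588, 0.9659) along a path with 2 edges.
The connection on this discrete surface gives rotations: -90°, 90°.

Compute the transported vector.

Total rotation: (-90°) + 90° = 0°. Final vector: (-0.2588, 0.9659)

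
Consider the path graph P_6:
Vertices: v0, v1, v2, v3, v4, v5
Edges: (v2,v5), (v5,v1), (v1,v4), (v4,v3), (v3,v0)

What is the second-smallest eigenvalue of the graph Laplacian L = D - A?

The path graph P_n has Laplacian eigenvalues λ_k = 2 − 2cos(kπ/n), k = 0, 1, …, n−1. Here n = 6:
k=0: 2 − 2cos(0) = 0.0; k=1: 2 − 2cos(π/6) = 0.2679; k=2: 2 − 2cos(π/3) = 1.0; k=3: 2 − 2cos(π/2) = 2.0; k=4: 2 − 2cos(2π/3) = 3.0; k=5: 2 − 2cos(5π/6) = 3.7321.
Laplacian eigenvalues: [0.0, 0.2679, 1.0, 2.0, 3.0, 3.7321]. Algebraic connectivity (smallest non-zero eigenvalue) = 0.2679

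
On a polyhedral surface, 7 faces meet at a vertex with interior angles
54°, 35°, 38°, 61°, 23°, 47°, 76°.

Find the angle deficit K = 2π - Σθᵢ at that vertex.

Sum of angles = 334°. K = 360° - 334° = 26° = 13π/90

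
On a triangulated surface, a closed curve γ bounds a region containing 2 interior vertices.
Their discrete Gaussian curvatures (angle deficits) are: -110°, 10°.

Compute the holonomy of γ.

Holonomy = total enclosed curvature = (-110°) + 10° = -100°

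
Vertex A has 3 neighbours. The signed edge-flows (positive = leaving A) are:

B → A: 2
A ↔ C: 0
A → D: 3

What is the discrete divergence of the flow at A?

Divergence = sum of outgoing flows = (-2) + 0 + 3 = 1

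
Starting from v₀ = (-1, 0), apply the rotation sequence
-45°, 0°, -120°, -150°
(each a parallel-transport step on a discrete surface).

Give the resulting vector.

Total rotation: (-45°) + 0° + (-120°) + (-150°) = -315° ≡ 45° (mod 360°). Final vector: (-0.7071, -0.7071)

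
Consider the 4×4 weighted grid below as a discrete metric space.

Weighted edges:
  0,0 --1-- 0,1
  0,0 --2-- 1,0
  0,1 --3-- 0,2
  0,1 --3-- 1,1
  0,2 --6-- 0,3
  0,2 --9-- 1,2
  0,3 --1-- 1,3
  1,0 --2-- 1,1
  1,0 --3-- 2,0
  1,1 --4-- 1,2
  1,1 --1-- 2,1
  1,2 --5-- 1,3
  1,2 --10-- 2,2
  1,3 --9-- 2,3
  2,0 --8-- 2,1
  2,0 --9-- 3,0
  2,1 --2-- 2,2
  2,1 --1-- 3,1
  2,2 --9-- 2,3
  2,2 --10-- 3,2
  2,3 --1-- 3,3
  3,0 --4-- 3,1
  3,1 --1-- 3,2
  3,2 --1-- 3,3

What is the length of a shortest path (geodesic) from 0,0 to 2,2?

Shortest path: 0,0 → 0,1 → 1,1 → 2,1 → 2,2, total weight = 7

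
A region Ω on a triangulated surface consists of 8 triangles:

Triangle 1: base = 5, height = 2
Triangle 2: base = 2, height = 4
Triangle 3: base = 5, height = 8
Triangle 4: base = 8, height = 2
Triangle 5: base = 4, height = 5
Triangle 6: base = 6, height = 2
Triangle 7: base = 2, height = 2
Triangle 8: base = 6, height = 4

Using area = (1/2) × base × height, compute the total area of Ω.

(1/2)×5×2 + (1/2)×2×4 + (1/2)×5×8 + (1/2)×8×2 + (1/2)×4×5 + (1/2)×6×2 + (1/2)×2×2 + (1/2)×6×4 = 67.0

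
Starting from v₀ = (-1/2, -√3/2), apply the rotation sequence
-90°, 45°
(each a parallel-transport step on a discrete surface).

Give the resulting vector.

Total rotation: (-90°) + 45° = -45°. Final vector: (-0.9659, -0.2588)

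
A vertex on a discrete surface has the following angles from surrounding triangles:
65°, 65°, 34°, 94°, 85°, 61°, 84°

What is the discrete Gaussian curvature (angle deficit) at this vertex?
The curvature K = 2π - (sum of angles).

Sum of angles = 488°. K = 360° - 488° = -128° = -32π/45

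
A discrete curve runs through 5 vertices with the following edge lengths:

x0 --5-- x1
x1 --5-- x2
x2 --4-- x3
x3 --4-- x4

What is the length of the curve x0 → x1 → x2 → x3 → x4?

Arc length = 5 + 5 + 4 + 4 = 18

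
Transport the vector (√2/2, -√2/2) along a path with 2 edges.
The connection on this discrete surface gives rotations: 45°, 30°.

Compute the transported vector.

Total rotation: 45° + 30° = 75°. Final vector: (0.8660, 0.5000)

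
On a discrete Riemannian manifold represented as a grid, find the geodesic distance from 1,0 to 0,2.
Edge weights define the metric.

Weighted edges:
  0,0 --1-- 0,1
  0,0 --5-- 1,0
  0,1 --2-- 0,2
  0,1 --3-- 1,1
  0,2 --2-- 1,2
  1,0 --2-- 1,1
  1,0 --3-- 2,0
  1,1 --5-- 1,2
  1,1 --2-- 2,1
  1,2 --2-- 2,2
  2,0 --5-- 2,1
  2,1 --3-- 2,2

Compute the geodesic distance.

Shortest path: 1,0 → 1,1 → 0,1 → 0,2, total weight = 7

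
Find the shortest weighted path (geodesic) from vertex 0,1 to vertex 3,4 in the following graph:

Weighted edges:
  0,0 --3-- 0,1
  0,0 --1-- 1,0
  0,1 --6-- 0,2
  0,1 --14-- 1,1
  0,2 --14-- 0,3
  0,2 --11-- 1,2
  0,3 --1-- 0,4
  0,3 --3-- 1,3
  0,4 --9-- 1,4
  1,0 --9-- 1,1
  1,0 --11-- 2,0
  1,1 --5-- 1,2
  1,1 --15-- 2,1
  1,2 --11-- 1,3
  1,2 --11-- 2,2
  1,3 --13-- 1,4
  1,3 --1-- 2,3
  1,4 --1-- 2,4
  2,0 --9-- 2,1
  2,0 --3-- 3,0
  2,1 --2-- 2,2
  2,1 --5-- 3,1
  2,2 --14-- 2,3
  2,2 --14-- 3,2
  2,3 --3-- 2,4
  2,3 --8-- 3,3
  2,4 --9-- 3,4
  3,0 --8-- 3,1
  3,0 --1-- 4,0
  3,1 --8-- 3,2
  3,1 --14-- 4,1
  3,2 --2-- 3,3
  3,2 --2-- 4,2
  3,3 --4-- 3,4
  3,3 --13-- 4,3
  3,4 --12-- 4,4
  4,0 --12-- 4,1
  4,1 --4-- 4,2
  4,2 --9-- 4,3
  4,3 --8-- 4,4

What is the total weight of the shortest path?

Shortest path: 0,1 → 0,2 → 0,3 → 1,3 → 2,3 → 2,4 → 3,4, total weight = 36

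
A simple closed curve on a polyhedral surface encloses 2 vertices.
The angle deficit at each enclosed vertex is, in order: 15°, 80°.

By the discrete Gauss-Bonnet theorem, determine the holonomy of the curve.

Holonomy = total enclosed curvature = 15° + 80° = 95°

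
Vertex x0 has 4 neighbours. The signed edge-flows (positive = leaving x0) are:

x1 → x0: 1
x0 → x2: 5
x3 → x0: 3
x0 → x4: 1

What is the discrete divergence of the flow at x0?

Divergence = sum of outgoing flows = (-1) + 5 + (-3) + 1 = 2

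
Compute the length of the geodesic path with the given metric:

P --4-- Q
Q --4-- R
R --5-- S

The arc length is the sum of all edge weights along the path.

Arc length = 4 + 4 + 5 = 13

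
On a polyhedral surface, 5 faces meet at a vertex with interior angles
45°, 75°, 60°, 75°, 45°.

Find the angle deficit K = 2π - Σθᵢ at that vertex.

Sum of angles = 300°. K = 360° - 300° = 60° = π/3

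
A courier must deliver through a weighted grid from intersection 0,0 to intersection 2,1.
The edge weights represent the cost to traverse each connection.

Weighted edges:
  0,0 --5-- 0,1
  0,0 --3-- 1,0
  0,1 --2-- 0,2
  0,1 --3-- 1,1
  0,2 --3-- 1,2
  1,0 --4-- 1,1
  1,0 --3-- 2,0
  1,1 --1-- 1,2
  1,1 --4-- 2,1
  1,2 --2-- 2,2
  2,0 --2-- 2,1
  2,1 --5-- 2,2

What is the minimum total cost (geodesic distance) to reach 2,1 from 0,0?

Shortest path: 0,0 → 1,0 → 2,0 → 2,1, total weight = 8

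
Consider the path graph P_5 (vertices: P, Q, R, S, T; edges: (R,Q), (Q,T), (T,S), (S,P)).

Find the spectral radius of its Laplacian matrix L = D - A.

The path graph P_n has Laplacian eigenvalues λ_k = 2 − 2cos(kπ/n), k = 0, 1, …, n−1. Here n = 5:
k=0: 2 − 2cos(0) = 0.0; k=1: 2 − 2cos(π/5) = 0.382; k=2: 2 − 2cos(2π/5) = 1.382; k=3: 2 − 2cos(3π/5) = 2.618; k=4: 2 − 2cos(4π/5) = 3.618.
Laplacian eigenvalues: [0.0, 0.382, 1.382, 2.618, 3.618]. Largest eigenvalue (spectral radius) = 3.618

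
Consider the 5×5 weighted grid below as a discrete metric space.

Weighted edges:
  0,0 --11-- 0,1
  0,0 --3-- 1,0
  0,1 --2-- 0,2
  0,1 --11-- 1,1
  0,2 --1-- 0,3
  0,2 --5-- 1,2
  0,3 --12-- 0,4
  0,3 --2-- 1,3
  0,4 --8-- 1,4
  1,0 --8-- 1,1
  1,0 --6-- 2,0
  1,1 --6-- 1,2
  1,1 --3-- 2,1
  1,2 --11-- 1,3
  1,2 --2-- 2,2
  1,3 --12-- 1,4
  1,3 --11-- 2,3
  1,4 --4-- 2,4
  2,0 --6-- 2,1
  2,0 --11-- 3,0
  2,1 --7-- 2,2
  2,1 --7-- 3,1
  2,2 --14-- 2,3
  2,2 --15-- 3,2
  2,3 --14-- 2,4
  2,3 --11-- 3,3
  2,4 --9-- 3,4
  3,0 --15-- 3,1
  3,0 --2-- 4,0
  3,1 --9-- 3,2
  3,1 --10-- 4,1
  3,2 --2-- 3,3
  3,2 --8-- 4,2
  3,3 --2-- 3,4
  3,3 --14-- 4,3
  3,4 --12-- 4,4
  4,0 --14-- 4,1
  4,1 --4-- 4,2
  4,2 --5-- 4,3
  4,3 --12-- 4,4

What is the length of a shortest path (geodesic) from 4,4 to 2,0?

Shortest path: 4,4 → 3,4 → 3,3 → 3,2 → 3,1 → 2,1 → 2,0, total weight = 38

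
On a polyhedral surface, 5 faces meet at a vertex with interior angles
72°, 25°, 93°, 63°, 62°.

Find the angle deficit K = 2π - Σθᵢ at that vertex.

Sum of angles = 315°. K = 360° - 315° = 45° = π/4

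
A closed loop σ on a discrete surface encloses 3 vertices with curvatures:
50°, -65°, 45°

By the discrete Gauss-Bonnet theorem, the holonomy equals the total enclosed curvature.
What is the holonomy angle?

Holonomy = total enclosed curvature = 50° + (-65°) + 45° = 30°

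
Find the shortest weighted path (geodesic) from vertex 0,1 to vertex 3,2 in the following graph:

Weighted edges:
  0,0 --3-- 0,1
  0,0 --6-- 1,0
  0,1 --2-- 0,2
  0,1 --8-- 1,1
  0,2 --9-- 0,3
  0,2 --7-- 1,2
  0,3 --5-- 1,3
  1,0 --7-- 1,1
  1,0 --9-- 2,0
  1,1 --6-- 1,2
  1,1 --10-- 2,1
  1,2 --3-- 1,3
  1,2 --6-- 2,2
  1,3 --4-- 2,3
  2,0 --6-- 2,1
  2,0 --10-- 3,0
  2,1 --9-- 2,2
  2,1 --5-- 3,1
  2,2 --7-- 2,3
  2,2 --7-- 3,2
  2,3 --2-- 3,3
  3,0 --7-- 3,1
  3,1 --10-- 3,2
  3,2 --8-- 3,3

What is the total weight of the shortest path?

Shortest path: 0,1 → 0,2 → 1,2 → 2,2 → 3,2, total weight = 22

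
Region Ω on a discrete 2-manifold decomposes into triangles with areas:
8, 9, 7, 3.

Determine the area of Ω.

8 + 9 + 7 + 3 = 27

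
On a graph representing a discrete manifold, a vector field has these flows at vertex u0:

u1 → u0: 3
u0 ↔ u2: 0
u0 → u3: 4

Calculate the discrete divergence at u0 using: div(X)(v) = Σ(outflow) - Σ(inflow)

Divergence = sum of outgoing flows = (-3) + 0 + 4 = 1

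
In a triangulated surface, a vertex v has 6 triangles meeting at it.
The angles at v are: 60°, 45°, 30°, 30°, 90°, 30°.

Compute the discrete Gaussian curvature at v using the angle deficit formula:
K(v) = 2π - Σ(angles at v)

Sum of angles = 285°. K = 360° - 285° = 75°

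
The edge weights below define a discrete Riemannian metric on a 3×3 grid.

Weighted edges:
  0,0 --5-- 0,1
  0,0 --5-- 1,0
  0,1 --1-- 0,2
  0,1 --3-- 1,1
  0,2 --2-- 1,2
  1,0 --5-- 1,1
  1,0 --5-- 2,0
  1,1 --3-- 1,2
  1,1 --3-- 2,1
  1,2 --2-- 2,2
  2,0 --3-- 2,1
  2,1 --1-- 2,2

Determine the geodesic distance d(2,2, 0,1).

Shortest path: 2,2 → 1,2 → 0,2 → 0,1, total weight = 5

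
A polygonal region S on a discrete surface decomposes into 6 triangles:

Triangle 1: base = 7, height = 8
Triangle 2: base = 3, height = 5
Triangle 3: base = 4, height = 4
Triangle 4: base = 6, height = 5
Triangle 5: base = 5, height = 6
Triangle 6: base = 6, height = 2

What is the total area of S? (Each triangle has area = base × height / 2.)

(1/2)×7×8 + (1/2)×3×5 + (1/2)×4×4 + (1/2)×6×5 + (1/2)×5×6 + (1/2)×6×2 = 79.5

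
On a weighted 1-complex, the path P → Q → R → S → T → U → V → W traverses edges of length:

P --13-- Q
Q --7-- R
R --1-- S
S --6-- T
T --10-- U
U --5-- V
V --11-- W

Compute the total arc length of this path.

Arc length = 13 + 7 + 1 + 6 + 10 + 5 + 11 = 53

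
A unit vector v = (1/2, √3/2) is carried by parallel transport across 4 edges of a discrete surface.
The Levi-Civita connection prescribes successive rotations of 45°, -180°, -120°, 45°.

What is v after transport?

Total rotation: 45° + (-180°) + (-120°) + 45° = -210° ≡ 150° (mod 360°). Final vector: (-0.8660, -0.5000)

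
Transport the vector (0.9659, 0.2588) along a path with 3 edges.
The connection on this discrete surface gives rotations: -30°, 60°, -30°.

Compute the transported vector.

Total rotation: (-30°) + 60° + (-30°) = 0°. Final vector: (0.9659, 0.2588)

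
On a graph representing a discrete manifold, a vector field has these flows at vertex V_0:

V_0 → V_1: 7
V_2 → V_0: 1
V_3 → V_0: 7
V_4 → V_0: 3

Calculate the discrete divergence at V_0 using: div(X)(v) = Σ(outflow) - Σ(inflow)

Divergence = sum of outgoing flows = 7 + (-1) + (-7) + (-3) = -4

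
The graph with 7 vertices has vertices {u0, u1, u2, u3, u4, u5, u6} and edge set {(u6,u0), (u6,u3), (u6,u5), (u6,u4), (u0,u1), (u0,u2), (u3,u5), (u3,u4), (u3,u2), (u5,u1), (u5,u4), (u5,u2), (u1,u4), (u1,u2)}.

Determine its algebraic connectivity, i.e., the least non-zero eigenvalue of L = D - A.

Degrees: deg(u0) = 3, deg(u1) = 4, deg(u2) = 4, deg(u3) = 4, deg(u4) = 4, deg(u5) = 5, deg(u6) = 4.
L = D − A with rows/columns ordered (u0, u1, u2, u3, u4, u5, u6):
  [ 3, -1, -1,  0,  0,  0, -1]
  [-1,  4, -1,  0, -1, -1,  0]
  [-1, -1,  4, -1,  0, -1,  0]
  [ 0,  0, -1,  4, -1, -1, -1]
  [ 0, -1,  0, -1,  4, -1, -1]
  [ 0, -1, -1, -1, -1,  5, -1]
  [-1,  0,  0, -1, -1, -1,  4]
Characteristic polynomial: det(λI − L) = λ(λ² − 8λ + 14)(λ² − 10λ + 23)(λ − 4)(λ − 6).
Roots: λ = 0; (λ² − 8λ + 14) = 0 ⇒ λ = 4 ± √2 ≈ 2.5858, 5.4142; (λ² − 10λ + 23) = 0 ⇒ λ = 5 ± √2 ≈ 3.5858, 6.4142; (λ − 4) = 0 ⇒ λ = 4; (λ − 6) = 0 ⇒ λ = 6.
(Check: the roots sum (with multiplicity) to 28, matching trace L = Σdeg = 2·14 = 28.)
Laplacian eigenvalues: [0.0, 2.5858, 3.5858, 4.0, 5.4142, 6.0, 6.4142]. Algebraic connectivity (smallest non-zero eigenvalue) = 2.5858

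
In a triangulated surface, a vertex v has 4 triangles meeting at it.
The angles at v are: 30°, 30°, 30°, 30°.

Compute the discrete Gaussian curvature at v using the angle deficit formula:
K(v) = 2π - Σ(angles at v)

Sum of angles = 120°. K = 360° - 120° = 240°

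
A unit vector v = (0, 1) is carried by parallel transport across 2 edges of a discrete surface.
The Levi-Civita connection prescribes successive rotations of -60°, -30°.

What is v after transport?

Total rotation: (-60°) + (-30°) = -90°. Final vector: (1, 0)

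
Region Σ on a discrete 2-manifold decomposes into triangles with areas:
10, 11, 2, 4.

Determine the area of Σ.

10 + 11 + 2 + 4 = 27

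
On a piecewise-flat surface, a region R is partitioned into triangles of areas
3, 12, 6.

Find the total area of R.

3 + 12 + 6 = 21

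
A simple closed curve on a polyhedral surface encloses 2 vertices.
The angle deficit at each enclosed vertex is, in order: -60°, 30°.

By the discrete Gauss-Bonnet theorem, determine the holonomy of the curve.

Holonomy = total enclosed curvature = (-60°) + 30° = -30°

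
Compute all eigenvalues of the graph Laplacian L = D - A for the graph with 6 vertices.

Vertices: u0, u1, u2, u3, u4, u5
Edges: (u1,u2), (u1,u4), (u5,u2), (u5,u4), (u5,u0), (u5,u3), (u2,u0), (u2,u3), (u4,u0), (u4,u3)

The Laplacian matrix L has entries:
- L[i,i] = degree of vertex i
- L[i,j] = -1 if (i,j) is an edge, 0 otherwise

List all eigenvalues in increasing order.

Degrees: deg(u0) = 3, deg(u1) = 2, deg(u2) = 4, deg(u3) = 3, deg(u4) = 4, deg(u5) = 4.
L = D − A with rows/columns ordered (u0, u1, u2, u3, u4, u5):
  [ 3,  0, -1,  0, -1, -1]
  [ 0,  2, -1,  0, -1,  0]
  [-1, -1,  4, -1,  0, -1]
  [ 0,  0, -1,  3, -1, -1]
  [-1, -1,  0, -1,  4, -1]
  [-1,  0, -1, -1, -1,  4]
Characteristic polynomial: det(λI − L) = λ(λ − 2)(λ − 3)(λ − 4)(λ − 5)(λ − 6).
Roots: λ = 0; (λ − 2) = 0 ⇒ λ = 2; (λ − 3) = 0 ⇒ λ = 3; (λ − 4) = 0 ⇒ λ = 4; (λ − 5) = 0 ⇒ λ = 5; (λ − 6) = 0 ⇒ λ = 6.
(Check: the roots sum (with multiplicity) to 20, matching trace L = Σdeg = 2·10 = 20.)
Laplacian eigenvalues (increasing order): [0.0, 2.0, 3.0, 4.0, 5.0, 6.0]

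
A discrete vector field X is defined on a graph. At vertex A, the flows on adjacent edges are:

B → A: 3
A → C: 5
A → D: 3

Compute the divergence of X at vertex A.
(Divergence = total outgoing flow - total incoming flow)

Divergence = sum of outgoing flows = (-3) + 5 + 3 = 5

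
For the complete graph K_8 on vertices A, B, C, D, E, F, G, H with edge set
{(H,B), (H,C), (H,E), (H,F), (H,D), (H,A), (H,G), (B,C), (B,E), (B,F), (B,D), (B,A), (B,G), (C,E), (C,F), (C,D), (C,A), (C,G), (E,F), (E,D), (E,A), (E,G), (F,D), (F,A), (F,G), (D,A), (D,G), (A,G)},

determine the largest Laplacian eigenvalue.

For the complete graph K_n, L = nI − J (J = all-ones matrix). J has eigenvalues n (once, eigenvector 𝟙) and 0 (multiplicity n−1), so L has eigenvalues 0 (once) and n (multiplicity n−1). Here n = 8: eigenvalue 0 once and 8 with multiplicity 7.
Laplacian eigenvalues: [0.0, 8.0, 8.0, 8.0, 8.0, 8.0, 8.0, 8.0]. Largest eigenvalue (spectral radius) = 8.0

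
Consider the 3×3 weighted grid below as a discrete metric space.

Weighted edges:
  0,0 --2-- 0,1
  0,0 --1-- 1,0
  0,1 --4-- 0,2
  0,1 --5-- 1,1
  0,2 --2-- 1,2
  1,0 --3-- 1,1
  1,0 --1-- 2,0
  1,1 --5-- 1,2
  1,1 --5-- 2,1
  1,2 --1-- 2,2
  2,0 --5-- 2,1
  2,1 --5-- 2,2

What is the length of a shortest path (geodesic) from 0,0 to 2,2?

Shortest path: 0,0 → 0,1 → 0,2 → 1,2 → 2,2, total weight = 9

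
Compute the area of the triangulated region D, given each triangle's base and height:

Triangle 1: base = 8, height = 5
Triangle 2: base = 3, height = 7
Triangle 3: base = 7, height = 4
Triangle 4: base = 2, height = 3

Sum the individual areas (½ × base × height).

(1/2)×8×5 + (1/2)×3×7 + (1/2)×7×4 + (1/2)×2×3 = 47.5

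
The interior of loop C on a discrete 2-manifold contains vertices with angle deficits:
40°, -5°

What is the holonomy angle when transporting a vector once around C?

Holonomy = total enclosed curvature = 40° + (-5°) = 35°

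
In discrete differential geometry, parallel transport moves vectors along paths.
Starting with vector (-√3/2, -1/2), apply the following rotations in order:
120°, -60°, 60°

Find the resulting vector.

Total rotation: 120° + (-60°) + 60° = 120°. Final vector: (0.8660, -0.5000)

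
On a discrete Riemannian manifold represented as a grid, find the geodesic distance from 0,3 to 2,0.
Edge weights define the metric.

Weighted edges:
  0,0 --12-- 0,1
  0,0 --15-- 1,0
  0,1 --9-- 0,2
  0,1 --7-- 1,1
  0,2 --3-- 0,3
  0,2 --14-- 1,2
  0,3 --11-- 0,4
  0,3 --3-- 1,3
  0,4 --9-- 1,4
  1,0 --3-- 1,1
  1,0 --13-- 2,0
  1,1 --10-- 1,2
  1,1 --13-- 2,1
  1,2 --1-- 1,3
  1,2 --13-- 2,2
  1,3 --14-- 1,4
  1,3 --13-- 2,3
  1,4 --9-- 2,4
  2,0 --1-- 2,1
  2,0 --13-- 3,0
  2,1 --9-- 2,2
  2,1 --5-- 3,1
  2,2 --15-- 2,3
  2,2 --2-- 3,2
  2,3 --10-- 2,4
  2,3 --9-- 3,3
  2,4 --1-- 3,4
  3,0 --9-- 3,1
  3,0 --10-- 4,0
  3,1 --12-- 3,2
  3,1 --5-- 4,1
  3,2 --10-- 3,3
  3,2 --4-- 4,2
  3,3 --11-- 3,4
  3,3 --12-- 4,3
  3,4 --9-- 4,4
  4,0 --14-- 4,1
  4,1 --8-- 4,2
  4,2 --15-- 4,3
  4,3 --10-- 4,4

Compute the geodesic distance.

Shortest path: 0,3 → 1,3 → 1,2 → 2,2 → 2,1 → 2,0, total weight = 27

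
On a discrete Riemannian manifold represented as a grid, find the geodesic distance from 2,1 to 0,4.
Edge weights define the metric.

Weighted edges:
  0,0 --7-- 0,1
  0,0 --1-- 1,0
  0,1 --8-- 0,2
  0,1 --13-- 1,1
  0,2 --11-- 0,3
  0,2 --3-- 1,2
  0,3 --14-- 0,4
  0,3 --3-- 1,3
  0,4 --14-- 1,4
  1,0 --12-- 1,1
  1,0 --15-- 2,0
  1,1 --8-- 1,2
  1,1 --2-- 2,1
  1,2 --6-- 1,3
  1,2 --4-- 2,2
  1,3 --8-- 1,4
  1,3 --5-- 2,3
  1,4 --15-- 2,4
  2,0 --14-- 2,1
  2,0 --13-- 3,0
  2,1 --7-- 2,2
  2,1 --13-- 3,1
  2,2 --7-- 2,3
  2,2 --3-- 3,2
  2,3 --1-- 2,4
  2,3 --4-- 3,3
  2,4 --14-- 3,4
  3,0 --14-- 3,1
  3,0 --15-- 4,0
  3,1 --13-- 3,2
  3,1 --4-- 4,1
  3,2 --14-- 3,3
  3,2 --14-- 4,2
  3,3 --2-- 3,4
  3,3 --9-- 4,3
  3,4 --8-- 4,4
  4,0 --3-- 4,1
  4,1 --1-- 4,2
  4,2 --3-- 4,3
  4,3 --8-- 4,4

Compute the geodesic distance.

Shortest path: 2,1 → 1,1 → 1,2 → 1,3 → 0,3 → 0,4, total weight = 33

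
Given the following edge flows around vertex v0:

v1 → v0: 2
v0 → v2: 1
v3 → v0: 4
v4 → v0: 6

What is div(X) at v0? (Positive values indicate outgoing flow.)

Divergence = sum of outgoing flows = (-2) + 1 + (-4) + (-6) = -11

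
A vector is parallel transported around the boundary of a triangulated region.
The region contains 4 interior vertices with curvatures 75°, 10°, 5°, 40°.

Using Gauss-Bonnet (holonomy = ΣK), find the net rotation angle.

Holonomy = total enclosed curvature = 75° + 10° + 5° + 40° = 130°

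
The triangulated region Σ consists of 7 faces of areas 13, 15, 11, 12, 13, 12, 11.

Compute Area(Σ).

13 + 15 + 11 + 12 + 13 + 12 + 11 = 87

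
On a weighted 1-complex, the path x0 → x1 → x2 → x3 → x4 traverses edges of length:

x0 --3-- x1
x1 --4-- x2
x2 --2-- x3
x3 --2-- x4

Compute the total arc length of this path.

Arc length = 3 + 4 + 2 + 2 = 11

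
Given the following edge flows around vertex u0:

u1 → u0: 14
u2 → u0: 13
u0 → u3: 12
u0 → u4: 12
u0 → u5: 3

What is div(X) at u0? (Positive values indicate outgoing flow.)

Divergence = sum of outgoing flows = (-14) + (-13) + 12 + 12 + 3 = 0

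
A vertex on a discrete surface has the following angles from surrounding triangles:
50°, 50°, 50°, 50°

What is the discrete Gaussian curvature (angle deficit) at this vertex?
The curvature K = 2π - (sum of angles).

Sum of angles = 200°. K = 360° - 200° = 160° = 8π/9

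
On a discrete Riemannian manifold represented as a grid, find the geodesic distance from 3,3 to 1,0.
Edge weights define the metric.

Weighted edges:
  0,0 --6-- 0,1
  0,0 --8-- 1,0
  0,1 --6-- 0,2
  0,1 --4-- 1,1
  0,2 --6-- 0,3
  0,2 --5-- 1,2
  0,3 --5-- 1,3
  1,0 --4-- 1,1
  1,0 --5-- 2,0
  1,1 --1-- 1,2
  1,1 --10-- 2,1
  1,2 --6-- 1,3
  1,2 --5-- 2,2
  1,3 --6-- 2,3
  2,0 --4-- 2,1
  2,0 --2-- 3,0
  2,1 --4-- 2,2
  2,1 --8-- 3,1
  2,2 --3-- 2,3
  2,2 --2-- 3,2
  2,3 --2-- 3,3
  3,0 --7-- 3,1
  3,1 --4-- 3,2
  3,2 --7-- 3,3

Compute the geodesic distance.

Shortest path: 3,3 → 2,3 → 2,2 → 1,2 → 1,1 → 1,0, total weight = 15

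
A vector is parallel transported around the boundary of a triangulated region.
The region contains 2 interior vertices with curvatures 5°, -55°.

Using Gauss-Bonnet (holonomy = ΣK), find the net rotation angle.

Holonomy = total enclosed curvature = 5° + (-55°) = -50°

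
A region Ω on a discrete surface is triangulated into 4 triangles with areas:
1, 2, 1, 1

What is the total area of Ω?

1 + 2 + 1 + 1 = 5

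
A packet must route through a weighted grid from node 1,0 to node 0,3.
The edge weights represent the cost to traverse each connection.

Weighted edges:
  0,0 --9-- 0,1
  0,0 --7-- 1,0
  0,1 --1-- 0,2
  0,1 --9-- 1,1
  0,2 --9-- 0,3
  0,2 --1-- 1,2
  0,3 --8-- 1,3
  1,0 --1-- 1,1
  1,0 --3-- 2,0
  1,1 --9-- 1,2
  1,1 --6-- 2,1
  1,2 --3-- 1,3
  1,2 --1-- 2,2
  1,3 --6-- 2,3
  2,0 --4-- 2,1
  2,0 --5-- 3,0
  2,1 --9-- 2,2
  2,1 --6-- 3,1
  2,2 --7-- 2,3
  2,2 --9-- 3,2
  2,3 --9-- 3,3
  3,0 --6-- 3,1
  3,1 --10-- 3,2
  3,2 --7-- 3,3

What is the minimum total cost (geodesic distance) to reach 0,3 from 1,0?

Shortest path: 1,0 → 1,1 → 0,1 → 0,2 → 0,3, total weight = 20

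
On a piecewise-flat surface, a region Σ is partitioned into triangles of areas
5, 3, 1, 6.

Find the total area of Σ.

5 + 3 + 1 + 6 = 15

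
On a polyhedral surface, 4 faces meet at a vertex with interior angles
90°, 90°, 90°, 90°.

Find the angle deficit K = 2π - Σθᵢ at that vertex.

Sum of angles = 360°. K = 360° - 360° = 0°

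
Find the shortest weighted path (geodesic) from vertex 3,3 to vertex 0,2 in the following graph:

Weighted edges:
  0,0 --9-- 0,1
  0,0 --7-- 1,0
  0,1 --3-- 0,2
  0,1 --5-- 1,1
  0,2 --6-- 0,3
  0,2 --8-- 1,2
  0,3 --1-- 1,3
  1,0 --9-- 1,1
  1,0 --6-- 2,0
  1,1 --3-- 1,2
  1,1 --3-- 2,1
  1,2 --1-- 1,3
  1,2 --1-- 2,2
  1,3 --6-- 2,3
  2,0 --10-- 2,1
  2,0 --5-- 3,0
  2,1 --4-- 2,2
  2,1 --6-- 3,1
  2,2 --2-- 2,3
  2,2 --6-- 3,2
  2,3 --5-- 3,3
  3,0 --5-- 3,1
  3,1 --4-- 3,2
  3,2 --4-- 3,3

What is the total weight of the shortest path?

Shortest path: 3,3 → 2,3 → 2,2 → 1,2 → 0,2, total weight = 16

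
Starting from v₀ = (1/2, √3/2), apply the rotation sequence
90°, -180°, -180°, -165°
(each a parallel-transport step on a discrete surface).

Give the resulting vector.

Total rotation: 90° + (-180°) + (-180°) + (-165°) = -435° ≡ -75° (mod 360°). Final vector: (0.9659, -0.2588)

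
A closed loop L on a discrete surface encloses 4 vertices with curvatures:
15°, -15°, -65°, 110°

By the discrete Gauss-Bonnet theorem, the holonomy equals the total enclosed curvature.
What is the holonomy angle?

Holonomy = total enclosed curvature = 15° + (-15°) + (-65°) + 110° = 45°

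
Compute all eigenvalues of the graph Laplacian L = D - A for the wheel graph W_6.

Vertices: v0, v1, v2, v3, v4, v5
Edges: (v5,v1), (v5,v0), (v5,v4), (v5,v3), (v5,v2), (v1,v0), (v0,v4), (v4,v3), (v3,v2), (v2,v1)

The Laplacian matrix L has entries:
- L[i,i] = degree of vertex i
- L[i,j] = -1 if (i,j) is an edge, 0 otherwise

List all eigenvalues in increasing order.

The wheel W_6 is the join K_1 ∨ C_5 (a hub joined to every vertex of a cycle of length 5). For a join G ∨ H (G on p vertices, H on q vertices) the Laplacian spectrum is 0, p+q, the eigenvalues of L(G) other than one 0 each shifted by +q, and the eigenvalues of L(H) other than one 0 each shifted by +p. With G = K_1 (p = 1, nothing left after dropping its 0) and H = C_5 (q = 5, eigenvalues 2 − 2cos(2πk/5), k = 0, …, 4; drop k = 0), the spectrum of W_6 is 0, 6, and 1 + (2 − 2cos(2πk/5)) = 3 − 2cos(2πk/5) for k = 1, …, 4:
k=1: 3 − 2cos(2π/5) = 2.382; k=2: 3 − 2cos(4π/5) = 4.618; k=3: 3 − 2cos(6π/5) = 4.618; k=4: 3 − 2cos(8π/5) = 2.382.
Laplacian eigenvalues (increasing order): [0.0, 2.382, 2.382, 4.618, 4.618, 6.0]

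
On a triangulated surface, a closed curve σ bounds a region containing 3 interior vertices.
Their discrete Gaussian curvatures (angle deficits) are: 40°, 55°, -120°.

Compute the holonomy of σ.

Holonomy = total enclosed curvature = 40° + 55° + (-120°) = -25°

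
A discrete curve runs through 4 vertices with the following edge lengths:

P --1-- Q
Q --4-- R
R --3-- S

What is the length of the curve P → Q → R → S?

Arc length = 1 + 4 + 3 = 8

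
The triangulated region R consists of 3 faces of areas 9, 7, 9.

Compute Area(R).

9 + 7 + 9 = 25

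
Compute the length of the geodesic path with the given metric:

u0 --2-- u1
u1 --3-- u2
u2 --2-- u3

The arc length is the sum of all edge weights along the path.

Arc length = 2 + 3 + 2 = 7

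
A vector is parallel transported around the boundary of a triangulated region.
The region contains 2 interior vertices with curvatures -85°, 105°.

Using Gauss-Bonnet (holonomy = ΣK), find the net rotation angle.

Holonomy = total enclosed curvature = (-85°) + 105° = 20°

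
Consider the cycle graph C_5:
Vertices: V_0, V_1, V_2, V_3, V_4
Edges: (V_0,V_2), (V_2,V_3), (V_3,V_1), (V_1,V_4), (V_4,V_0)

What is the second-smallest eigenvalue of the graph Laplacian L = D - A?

The cycle graph C_n has Laplacian eigenvalues λ_k = 2 − 2cos(2πk/n), k = 0, 1, …, n−1. Here n = 5:
k=0: 2 − 2cos(0) = 0.0; k=1: 2 − 2cos(2π/5) = 1.382; k=2: 2 − 2cos(4π/5) = 3.618; k=3: 2 − 2cos(6π/5) = 3.618; k=4: 2 − 2cos(8π/5) = 1.382.
Laplacian eigenvalues: [0.0, 1.382, 1.382, 3.618, 3.618]. Algebraic connectivity (smallest non-zero eigenvalue) = 1.382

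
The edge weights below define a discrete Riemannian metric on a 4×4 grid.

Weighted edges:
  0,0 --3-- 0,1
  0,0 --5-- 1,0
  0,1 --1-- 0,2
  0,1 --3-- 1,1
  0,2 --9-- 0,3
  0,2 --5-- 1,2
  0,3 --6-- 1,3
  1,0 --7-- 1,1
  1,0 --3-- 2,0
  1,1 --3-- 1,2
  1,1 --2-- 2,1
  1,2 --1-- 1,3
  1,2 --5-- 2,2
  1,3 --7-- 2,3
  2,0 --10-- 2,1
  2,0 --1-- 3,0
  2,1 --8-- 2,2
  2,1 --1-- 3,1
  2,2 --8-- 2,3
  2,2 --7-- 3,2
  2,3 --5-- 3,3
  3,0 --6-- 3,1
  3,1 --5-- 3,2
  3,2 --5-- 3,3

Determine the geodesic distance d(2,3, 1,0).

Shortest path: 2,3 → 1,3 → 1,2 → 1,1 → 1,0, total weight = 18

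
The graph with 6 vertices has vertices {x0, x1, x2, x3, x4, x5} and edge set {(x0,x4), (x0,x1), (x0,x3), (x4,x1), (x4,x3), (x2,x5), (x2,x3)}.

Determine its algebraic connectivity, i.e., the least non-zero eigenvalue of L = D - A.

Degrees: deg(x0) = 3, deg(x1) = 2, deg(x2) = 2, deg(x3) = 3, deg(x4) = 3, deg(x5) = 1.
L = D − A with rows/columns ordered (x0, x1, x2, x3, x4, x5):
  [ 3, -1,  0, -1, -1,  0]
  [-1,  2,  0,  0, -1,  0]
  [ 0,  0,  2, -1,  0, -1]
  [-1,  0, -1,  3, -1,  0]
  [-1, -1,  0, -1,  3,  0]
  [ 0,  0, -1,  0,  0,  1]
Characteristic polynomial: det(λI − L) = λ(λ² − 5λ + 2)(λ − 2)(λ − 3)(λ − 4).
Roots: λ = 0; (λ² − 5λ + 2) = 0 ⇒ λ = (5 ± √17)/2 ≈ 0.4384, 4.5616; (λ − 2) = 0 ⇒ λ = 2; (λ − 3) = 0 ⇒ λ = 3; (λ − 4) = 0 ⇒ λ = 4.
(Check: the roots sum (with multiplicity) to 14, matching trace L = Σdeg = 2·7 = 14.)
Laplacian eigenvalues: [0.0, 0.4384, 2.0, 3.0, 4.0, 4.5616]. Algebraic connectivity (smallest non-zero eigenvalue) = 0.4384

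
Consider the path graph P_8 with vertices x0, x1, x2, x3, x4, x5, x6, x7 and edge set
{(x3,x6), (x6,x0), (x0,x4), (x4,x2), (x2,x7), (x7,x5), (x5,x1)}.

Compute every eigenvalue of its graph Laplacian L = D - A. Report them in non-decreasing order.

The path graph P_n has Laplacian eigenvalues λ_k = 2 − 2cos(kπ/n), k = 0, 1, …, n−1. Here n = 8:
k=0: 2 − 2cos(0) = 0.0; k=1: 2 − 2cos(π/8) = 0.1522; k=2: 2 − 2cos(π/4) = 0.5858; k=3: 2 − 2cos(3π/8) = 1.2346; k=4: 2 − 2cos(π/2) = 2.0; k=5: 2 − 2cos(5π/8) = 2.7654; k=6: 2 − 2cos(3π/4) = 3.4142; k=7: 2 − 2cos(7π/8) = 3.8478.
Laplacian eigenvalues (increasing order): [0.0, 0.1522, 0.5858, 1.2346, 2.0, 2.7654, 3.4142, 3.8478]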